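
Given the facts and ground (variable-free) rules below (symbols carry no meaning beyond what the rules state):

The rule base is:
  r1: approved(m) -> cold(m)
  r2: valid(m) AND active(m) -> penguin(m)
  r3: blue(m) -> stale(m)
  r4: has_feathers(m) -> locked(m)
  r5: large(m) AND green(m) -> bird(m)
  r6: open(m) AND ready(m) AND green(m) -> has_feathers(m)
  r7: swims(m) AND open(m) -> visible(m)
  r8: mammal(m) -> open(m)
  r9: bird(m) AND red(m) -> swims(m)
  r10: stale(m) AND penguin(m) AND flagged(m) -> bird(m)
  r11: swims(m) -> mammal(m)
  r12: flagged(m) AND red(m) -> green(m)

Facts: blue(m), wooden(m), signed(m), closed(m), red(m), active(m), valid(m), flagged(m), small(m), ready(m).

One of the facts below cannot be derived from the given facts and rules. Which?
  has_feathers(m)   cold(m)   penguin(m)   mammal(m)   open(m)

Round 1 fires r2, r3, r12, giving penguin(m), stale(m), green(m).
Round 2 fires r10, giving bird(m).
Round 3 fires r9, giving swims(m).
Round 4 fires r11, giving mammal(m).
Round 5 fires r8, giving open(m).
Round 6 fires r6, r7, giving has_feathers(m), visible(m).
Round 7 fires r4, giving locked(m).
Derived: penguin(m) (round 1), has_feathers(m) (round 6), mammal(m) (round 4), open(m) (round 5). cold(m) never appears in any round.

cold(m)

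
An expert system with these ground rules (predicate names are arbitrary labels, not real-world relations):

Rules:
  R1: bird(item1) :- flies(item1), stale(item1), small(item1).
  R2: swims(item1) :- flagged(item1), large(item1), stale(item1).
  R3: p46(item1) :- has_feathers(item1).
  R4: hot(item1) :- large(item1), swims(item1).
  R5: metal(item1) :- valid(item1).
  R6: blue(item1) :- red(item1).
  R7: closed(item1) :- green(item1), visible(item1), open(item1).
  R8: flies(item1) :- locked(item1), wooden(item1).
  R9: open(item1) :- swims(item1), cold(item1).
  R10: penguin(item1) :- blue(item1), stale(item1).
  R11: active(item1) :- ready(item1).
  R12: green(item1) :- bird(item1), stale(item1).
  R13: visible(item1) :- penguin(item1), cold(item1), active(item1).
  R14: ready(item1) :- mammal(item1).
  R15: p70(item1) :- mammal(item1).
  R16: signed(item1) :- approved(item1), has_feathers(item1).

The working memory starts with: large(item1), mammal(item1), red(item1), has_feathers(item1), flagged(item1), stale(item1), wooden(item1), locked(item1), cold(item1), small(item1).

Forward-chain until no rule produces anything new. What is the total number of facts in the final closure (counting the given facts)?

Round 1: R2 [swims(item1) :- flagged(item1), large(item1), stale(item1).]; R3 [p46(item1) :- has_feathers(item1).]; R6 [blue(item1) :- red(item1).]; R8 [flies(item1) :- locked(item1), wooden(item1).]; R14 [ready(item1) :- mammal(item1).]; R15 [p70(item1) :- mammal(item1).]. New: swims(item1), p46(item1), blue(item1), flies(item1), ready(item1), p70(item1).
Round 2: R1 [bird(item1) :- flies(item1), stale(item1), small(item1).]; R4 [hot(item1) :- large(item1), swims(item1).]; R9 [open(item1) :- swims(item1), cold(item1).]; R10 [penguin(item1) :- blue(item1), stale(item1).]; R11 [active(item1) :- ready(item1).]. New: bird(item1), hot(item1), open(item1), penguin(item1), active(item1).
Round 3: R12 [green(item1) :- bird(item1), stale(item1).]; R13 [visible(item1) :- penguin(item1), cold(item1), active(item1).]. New: green(item1), visible(item1).
Round 4: R7 [closed(item1) :- green(item1), visible(item1), open(item1).]. New: closed(item1).
Closure: {active(item1), bird(item1), blue(item1), closed(item1), cold(item1), flagged(item1), flies(item1), green(item1), has_feathers(item1), hot(item1), large(item1), locked(item1), mammal(item1), open(item1), p46(item1), p70(item1), penguin(item1), ready(item1), red(item1), small(item1), stale(item1), swims(item1), visible(item1), wooden(item1)} — 24 facts.

24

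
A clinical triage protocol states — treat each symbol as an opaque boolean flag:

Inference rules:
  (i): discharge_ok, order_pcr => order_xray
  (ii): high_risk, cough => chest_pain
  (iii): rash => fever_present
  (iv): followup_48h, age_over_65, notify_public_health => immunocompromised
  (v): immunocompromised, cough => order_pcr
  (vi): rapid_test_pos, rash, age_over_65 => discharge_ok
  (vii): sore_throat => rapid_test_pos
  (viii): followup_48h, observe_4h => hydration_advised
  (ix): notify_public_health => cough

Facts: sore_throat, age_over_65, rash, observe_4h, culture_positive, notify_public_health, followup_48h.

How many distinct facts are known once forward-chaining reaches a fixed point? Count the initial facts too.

[1] (iii) [rash => fever_present]; (iv) [followup_48h, age_over_65, notify_public_health => immunocompromised]; (vii) [sore_throat => rapid_test_pos]; (viii) [followup_48h, observe_4h => hydration_advised]; (ix) [notify_public_health => cough]. ⇒ new: fever_present, immunocompromised, rapid_test_pos, hydration_advised, cough.
[2] (v) [immunocompromised, cough => order_pcr]; (vi) [rapid_test_pos, rash, age_over_65 => discharge_ok]. ⇒ new: order_pcr, discharge_ok.
[3] (i) [discharge_ok, order_pcr => order_xray]. ⇒ new: order_xray.
Closure: {age_over_65, cough, culture_positive, discharge_ok, fever_present, followup_48h, hydration_advised, immunocompromised, notify_public_health, observe_4h, order_pcr, order_xray, rapid_test_pos, rash, sore_throat} — 15 facts.

15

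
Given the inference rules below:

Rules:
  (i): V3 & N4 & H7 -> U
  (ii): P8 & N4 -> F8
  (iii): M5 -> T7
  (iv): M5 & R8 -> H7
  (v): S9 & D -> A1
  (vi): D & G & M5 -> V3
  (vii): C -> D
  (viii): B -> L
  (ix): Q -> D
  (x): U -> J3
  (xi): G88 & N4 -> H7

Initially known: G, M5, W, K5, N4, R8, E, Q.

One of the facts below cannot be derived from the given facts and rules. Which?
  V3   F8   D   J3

F8

Round 1: (iii) [M5 -> T7]; (iv) [M5 & R8 -> H7]; (ix) [Q -> D]. New: T7, H7, D.
Round 2: (vi) [D & G & M5 -> V3]. New: V3.
Round 3: (i) [V3 & N4 & H7 -> U]. New: U.
Round 4: (x) [U -> J3]. New: J3.
Derived: D (round 1), J3 (round 4), V3 (round 2). F8 never appears in any round.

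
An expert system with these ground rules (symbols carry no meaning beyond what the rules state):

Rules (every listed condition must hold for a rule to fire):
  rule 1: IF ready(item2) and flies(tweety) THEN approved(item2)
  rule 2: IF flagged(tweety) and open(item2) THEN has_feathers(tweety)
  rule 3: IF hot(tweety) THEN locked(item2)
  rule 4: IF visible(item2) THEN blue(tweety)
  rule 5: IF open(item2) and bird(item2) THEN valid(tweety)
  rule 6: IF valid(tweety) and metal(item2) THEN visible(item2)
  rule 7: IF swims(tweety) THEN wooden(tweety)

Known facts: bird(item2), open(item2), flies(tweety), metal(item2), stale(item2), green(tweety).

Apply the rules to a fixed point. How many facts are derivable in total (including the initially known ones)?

Round 1 fires rule 5, giving valid(tweety).
Round 2 fires rule 6, giving visible(item2).
Round 3 fires rule 4, giving blue(tweety).
Closure: {bird(item2), blue(tweety), flies(tweety), green(tweety), metal(item2), open(item2), stale(item2), valid(tweety), visible(item2)} — 9 facts.

9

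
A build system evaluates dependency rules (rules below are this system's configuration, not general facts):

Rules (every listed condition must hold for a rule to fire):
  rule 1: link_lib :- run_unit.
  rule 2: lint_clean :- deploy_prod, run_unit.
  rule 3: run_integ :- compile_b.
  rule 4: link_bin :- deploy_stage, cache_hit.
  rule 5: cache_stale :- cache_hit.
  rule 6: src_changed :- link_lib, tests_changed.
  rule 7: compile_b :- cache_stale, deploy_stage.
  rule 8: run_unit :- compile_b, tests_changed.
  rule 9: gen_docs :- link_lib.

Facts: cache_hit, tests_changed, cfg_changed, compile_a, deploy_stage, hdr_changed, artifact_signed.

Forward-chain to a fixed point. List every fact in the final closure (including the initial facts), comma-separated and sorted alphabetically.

artifact_signed, cache_hit, cache_stale, cfg_changed, compile_a, compile_b, deploy_stage, gen_docs, hdr_changed, link_bin, link_lib, run_integ, run_unit, src_changed, tests_changed

Round 1 — rule 4, rule 5, derive link_bin, cache_stale.
Round 2 — rule 7, derive compile_b.
Round 3 — rule 3, rule 8, derive run_integ, run_unit.
Round 4 — rule 1, derive link_lib.
Round 5 — rule 6, rule 9, derive src_changed, gen_docs.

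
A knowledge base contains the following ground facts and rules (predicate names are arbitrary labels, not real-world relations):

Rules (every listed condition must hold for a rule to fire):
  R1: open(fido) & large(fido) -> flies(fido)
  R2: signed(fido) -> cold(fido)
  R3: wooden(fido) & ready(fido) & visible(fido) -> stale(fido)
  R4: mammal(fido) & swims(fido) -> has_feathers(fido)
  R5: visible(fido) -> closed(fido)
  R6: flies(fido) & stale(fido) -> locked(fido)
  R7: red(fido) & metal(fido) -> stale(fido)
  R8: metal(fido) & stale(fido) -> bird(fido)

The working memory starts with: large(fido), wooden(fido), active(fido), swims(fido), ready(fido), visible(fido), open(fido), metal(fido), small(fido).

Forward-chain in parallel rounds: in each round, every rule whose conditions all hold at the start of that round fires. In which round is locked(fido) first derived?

2

Round 1 fires R1, R3, R5, giving flies(fido), stale(fido), closed(fido).
Round 2 fires R6, R8, giving locked(fido), bird(fido).
locked(fido) first appears in round 2.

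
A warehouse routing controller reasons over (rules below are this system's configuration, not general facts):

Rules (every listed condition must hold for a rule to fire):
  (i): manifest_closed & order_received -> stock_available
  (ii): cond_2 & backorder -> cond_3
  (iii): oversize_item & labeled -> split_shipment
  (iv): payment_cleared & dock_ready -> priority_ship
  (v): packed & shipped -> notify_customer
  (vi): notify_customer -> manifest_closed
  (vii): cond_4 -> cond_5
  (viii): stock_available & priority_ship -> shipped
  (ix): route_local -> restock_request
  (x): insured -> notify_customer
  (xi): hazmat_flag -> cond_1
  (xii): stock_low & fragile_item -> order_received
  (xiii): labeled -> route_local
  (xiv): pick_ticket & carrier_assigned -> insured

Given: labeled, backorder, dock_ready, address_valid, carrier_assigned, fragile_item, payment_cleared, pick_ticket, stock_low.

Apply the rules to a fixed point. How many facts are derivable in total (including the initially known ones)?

18

[1] (iv) [payment_cleared & dock_ready -> priority_ship]; (xii) [stock_low & fragile_item -> order_received]; (xiii) [labeled -> route_local]; (xiv) [pick_ticket & carrier_assigned -> insured]. ⇒ new: priority_ship, order_received, route_local, insured.
[2] (ix) [route_local -> restock_request]; (x) [insured -> notify_customer]. ⇒ new: restock_request, notify_customer.
[3] (vi) [notify_customer -> manifest_closed]. ⇒ new: manifest_closed.
[4] (i) [manifest_closed & order_received -> stock_available]. ⇒ new: stock_available.
[5] (viii) [stock_available & priority_ship -> shipped]. ⇒ new: shipped.
Closure: {address_valid, backorder, carrier_assigned, dock_ready, fragile_item, insured, labeled, manifest_closed, notify_customer, order_received, payment_cleared, pick_ticket, priority_ship, restock_request, route_local, shipped, stock_available, stock_low} — 18 facts.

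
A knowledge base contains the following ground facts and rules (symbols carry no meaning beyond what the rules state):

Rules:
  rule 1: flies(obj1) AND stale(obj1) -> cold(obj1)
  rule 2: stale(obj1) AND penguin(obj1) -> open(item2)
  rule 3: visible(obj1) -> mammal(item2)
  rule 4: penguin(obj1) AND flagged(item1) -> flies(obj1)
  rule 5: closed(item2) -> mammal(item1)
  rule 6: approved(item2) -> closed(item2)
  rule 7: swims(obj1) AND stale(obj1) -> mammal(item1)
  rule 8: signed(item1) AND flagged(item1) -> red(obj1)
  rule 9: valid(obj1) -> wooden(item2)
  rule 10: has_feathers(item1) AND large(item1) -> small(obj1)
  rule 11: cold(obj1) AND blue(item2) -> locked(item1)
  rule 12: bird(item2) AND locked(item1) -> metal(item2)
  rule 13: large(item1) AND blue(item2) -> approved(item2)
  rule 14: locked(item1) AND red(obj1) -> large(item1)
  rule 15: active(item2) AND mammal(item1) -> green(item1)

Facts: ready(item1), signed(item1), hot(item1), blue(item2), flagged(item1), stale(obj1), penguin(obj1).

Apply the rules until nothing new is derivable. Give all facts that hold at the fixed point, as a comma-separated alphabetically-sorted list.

Round 1: rule 2 [stale(obj1) AND penguin(obj1) -> open(item2)]; rule 4 [penguin(obj1) AND flagged(item1) -> flies(obj1)]; rule 8 [signed(item1) AND flagged(item1) -> red(obj1)]. New: open(item2), flies(obj1), red(obj1).
Round 2: rule 1 [flies(obj1) AND stale(obj1) -> cold(obj1)]. New: cold(obj1).
Round 3: rule 11 [cold(obj1) AND blue(item2) -> locked(item1)]. New: locked(item1).
Round 4: rule 14 [locked(item1) AND red(obj1) -> large(item1)]. New: large(item1).
Round 5: rule 13 [large(item1) AND blue(item2) -> approved(item2)]. New: approved(item2).
Round 6: rule 6 [approved(item2) -> closed(item2)]. New: closed(item2).
Round 7: rule 5 [closed(item2) -> mammal(item1)]. New: mammal(item1).

approved(item2), blue(item2), closed(item2), cold(obj1), flagged(item1), flies(obj1), hot(item1), large(item1), locked(item1), mammal(item1), open(item2), penguin(obj1), ready(item1), red(obj1), signed(item1), stale(obj1)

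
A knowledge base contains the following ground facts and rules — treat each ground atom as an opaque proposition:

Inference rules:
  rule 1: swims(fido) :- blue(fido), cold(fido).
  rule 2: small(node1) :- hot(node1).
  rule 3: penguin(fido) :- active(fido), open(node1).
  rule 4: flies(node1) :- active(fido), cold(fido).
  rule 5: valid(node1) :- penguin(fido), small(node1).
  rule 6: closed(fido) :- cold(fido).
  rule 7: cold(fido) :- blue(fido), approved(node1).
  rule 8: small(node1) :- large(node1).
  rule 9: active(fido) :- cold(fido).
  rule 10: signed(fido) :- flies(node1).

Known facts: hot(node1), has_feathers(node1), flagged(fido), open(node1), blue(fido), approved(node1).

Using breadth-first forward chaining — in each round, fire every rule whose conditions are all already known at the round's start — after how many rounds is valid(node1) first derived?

Round 1: rule 2 [small(node1) :- hot(node1).]; rule 7 [cold(fido) :- blue(fido), approved(node1).]. Adds small(node1), cold(fido).
Round 2: rule 1 [swims(fido) :- blue(fido), cold(fido).]; rule 6 [closed(fido) :- cold(fido).]; rule 9 [active(fido) :- cold(fido).]. Adds swims(fido), closed(fido), active(fido).
Round 3: rule 3 [penguin(fido) :- active(fido), open(node1).]; rule 4 [flies(node1) :- active(fido), cold(fido).]. Adds penguin(fido), flies(node1).
Round 4: rule 5 [valid(node1) :- penguin(fido), small(node1).]; rule 10 [signed(fido) :- flies(node1).]. Adds valid(node1), signed(fido).
valid(node1) first appears in round 4.

4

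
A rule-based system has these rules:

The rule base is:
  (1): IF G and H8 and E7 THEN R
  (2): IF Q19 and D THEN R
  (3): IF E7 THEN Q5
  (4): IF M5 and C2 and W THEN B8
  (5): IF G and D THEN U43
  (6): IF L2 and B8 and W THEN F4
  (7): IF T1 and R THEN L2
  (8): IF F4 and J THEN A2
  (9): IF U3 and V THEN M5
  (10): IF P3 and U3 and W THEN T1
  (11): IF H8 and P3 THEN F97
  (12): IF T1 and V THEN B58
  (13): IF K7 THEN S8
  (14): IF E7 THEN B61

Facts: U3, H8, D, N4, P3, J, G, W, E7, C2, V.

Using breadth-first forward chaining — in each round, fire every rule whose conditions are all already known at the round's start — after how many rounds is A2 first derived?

Round 1: (1) [IF G and H8 and E7 THEN R]; (3) [IF E7 THEN Q5]; (5) [IF G and D THEN U43]; (9) [IF U3 and V THEN M5]; (10) [IF P3 and U3 and W THEN T1]; (11) [IF H8 and P3 THEN F97]; (14) [IF E7 THEN B61]. Adds R, Q5, U43, M5, T1, F97, B61.
Round 2: (4) [IF M5 and C2 and W THEN B8]; (7) [IF T1 and R THEN L2]; (12) [IF T1 and V THEN B58]. Adds B8, L2, B58.
Round 3: (6) [IF L2 and B8 and W THEN F4]. Adds F4.
Round 4: (8) [IF F4 and J THEN A2]. Adds A2.
A2 first appears in round 4.

4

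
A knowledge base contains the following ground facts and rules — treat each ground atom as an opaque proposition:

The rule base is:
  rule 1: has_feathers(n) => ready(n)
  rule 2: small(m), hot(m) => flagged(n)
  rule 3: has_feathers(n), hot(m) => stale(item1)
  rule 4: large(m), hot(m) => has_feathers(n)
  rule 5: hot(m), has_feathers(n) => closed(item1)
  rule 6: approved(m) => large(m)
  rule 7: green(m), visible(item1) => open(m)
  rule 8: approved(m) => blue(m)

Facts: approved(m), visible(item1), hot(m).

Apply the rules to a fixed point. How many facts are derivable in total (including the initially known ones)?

9

Round 1 fires rule 6, rule 8, giving large(m), blue(m).
Round 2 fires rule 4, giving has_feathers(n).
Round 3 fires rule 1, rule 3, rule 5, giving ready(n), stale(item1), closed(item1).
Closure: {approved(m), blue(m), closed(item1), has_feathers(n), hot(m), large(m), ready(n), stale(item1), visible(item1)} — 9 facts.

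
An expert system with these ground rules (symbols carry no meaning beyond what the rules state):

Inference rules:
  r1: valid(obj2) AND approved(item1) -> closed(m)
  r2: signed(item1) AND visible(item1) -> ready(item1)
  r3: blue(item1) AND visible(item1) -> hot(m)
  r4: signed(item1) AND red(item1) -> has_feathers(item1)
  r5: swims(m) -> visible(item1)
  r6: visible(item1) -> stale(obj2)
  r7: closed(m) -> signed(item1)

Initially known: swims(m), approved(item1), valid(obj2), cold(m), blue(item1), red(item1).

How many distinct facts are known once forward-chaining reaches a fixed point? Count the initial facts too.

Round 1: r1 [valid(obj2) AND approved(item1) -> closed(m)]; r5 [swims(m) -> visible(item1)]. New: closed(m), visible(item1).
Round 2: r3 [blue(item1) AND visible(item1) -> hot(m)]; r6 [visible(item1) -> stale(obj2)]; r7 [closed(m) -> signed(item1)]. New: hot(m), stale(obj2), signed(item1).
Round 3: r2 [signed(item1) AND visible(item1) -> ready(item1)]; r4 [signed(item1) AND red(item1) -> has_feathers(item1)]. New: ready(item1), has_feathers(item1).
Closure: {approved(item1), blue(item1), closed(m), cold(m), has_feathers(item1), hot(m), ready(item1), red(item1), signed(item1), stale(obj2), swims(m), valid(obj2), visible(item1)} — 13 facts.

13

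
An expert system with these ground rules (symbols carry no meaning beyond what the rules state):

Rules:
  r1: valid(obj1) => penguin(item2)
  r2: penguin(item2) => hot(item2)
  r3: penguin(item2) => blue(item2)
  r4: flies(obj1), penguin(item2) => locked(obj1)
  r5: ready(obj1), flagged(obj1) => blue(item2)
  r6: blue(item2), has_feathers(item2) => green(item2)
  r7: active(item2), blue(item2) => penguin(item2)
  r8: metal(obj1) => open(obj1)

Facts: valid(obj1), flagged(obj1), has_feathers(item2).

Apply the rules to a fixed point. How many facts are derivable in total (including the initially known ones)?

Round 1 — r1, derive penguin(item2).
Round 2 — r2, r3, derive hot(item2), blue(item2).
Round 3 — r6, derive green(item2).
Closure: {blue(item2), flagged(obj1), green(item2), has_feathers(item2), hot(item2), penguin(item2), valid(obj1)} — 7 facts.

7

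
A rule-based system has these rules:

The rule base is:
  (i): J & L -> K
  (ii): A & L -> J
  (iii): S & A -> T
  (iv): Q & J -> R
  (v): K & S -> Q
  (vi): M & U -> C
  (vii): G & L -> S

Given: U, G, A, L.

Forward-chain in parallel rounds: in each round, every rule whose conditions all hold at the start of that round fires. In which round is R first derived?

4

Round 1 — (ii), (vii), derive J, S.
Round 2 — (i), (iii), derive K, T.
Round 3 — (v), derive Q.
Round 4 — (iv), derive R.
R first appears in round 4.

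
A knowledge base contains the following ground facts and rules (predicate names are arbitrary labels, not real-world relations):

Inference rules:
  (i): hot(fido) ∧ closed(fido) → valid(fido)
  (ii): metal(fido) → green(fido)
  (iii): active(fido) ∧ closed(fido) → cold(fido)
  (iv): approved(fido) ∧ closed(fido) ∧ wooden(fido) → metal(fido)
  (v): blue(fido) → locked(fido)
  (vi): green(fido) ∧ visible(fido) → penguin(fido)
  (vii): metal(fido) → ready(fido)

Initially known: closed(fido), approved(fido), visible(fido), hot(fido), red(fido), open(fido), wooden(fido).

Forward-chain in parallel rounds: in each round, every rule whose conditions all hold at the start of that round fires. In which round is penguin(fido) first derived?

3

[1] (i) [hot(fido) ∧ closed(fido) → valid(fido)]; (iv) [approved(fido) ∧ closed(fido) ∧ wooden(fido) → metal(fido)]. ⇒ new: valid(fido), metal(fido).
[2] (ii) [metal(fido) → green(fido)]; (vii) [metal(fido) → ready(fido)]. ⇒ new: green(fido), ready(fido).
[3] (vi) [green(fido) ∧ visible(fido) → penguin(fido)]. ⇒ new: penguin(fido).
penguin(fido) first appears in round 3.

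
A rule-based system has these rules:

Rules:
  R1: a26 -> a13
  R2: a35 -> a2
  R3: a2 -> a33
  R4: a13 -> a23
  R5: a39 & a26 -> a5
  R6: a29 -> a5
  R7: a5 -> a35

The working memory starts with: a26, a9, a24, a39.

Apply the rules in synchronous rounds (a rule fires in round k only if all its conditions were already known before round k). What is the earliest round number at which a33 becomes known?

4

Round 1: R1 [a26 -> a13]; R5 [a39 & a26 -> a5]. Adds a13, a5.
Round 2: R4 [a13 -> a23]; R7 [a5 -> a35]. Adds a23, a35.
Round 3: R2 [a35 -> a2]. Adds a2.
Round 4: R3 [a2 -> a33]. Adds a33.
a33 first appears in round 4.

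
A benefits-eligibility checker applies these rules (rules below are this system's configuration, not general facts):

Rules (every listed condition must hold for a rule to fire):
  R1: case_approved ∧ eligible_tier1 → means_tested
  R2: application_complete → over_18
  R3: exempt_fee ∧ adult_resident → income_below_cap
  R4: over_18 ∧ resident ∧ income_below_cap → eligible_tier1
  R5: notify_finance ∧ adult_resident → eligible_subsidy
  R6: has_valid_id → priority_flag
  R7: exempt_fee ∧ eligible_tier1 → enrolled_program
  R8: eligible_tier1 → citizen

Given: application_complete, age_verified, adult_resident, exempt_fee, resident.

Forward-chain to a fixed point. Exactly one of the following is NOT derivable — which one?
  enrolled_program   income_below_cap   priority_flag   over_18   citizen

Round 1 fires R2, R3, giving over_18, income_below_cap.
Round 2 fires R4, giving eligible_tier1.
Round 3 fires R7, R8, giving enrolled_program, citizen.
Derived: income_below_cap (round 1), enrolled_program (round 3), over_18 (round 1), citizen (round 3). priority_flag never appears in any round.

priority_flag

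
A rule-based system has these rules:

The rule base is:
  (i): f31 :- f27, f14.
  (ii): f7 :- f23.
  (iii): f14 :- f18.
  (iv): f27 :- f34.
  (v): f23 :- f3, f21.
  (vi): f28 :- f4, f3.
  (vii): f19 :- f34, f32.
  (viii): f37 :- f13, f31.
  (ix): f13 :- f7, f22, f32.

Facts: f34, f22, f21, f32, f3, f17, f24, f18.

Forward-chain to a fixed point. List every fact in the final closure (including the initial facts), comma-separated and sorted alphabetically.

f13, f14, f17, f18, f19, f21, f22, f23, f24, f27, f3, f31, f32, f34, f37, f7

Round 1: (iii) [f14 :- f18.]; (iv) [f27 :- f34.]; (v) [f23 :- f3, f21.]; (vii) [f19 :- f34, f32.]. Adds f14, f27, f23, f19.
Round 2: (i) [f31 :- f27, f14.]; (ii) [f7 :- f23.]. Adds f31, f7.
Round 3: (ix) [f13 :- f7, f22, f32.]. Adds f13.
Round 4: (viii) [f37 :- f13, f31.]. Adds f37.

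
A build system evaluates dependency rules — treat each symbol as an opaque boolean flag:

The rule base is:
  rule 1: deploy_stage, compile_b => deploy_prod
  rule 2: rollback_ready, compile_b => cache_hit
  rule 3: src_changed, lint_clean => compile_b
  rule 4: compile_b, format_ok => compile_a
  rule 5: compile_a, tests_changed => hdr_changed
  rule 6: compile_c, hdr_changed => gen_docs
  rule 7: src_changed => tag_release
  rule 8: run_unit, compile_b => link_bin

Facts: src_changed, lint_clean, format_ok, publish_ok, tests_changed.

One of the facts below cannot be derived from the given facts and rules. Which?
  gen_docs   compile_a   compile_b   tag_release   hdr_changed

gen_docs

Round 1: rule 3 [src_changed, lint_clean => compile_b]; rule 7 [src_changed => tag_release]. Adds compile_b, tag_release.
Round 2: rule 4 [compile_b, format_ok => compile_a]. Adds compile_a.
Round 3: rule 5 [compile_a, tests_changed => hdr_changed]. Adds hdr_changed.
Derived: compile_a (round 2), compile_b (round 1), hdr_changed (round 3), tag_release (round 1). gen_docs never appears in any round.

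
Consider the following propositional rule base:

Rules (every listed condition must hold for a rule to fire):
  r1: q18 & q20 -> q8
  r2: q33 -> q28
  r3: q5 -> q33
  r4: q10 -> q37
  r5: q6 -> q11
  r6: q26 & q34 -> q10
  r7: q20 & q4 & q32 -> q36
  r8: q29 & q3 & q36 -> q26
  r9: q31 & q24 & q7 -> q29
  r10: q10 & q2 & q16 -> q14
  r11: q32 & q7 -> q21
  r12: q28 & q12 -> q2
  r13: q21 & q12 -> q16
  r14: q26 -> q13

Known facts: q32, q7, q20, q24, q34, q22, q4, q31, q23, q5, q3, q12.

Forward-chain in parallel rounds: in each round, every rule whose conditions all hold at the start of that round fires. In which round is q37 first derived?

Round 1 — r3, r7, r9, r11, derive q33, q36, q29, q21.
Round 2 — r2, r8, r13, derive q28, q26, q16.
Round 3 — r6, r12, r14, derive q10, q2, q13.
Round 4 — r4, r10, derive q37, q14.
q37 first appears in round 4.

4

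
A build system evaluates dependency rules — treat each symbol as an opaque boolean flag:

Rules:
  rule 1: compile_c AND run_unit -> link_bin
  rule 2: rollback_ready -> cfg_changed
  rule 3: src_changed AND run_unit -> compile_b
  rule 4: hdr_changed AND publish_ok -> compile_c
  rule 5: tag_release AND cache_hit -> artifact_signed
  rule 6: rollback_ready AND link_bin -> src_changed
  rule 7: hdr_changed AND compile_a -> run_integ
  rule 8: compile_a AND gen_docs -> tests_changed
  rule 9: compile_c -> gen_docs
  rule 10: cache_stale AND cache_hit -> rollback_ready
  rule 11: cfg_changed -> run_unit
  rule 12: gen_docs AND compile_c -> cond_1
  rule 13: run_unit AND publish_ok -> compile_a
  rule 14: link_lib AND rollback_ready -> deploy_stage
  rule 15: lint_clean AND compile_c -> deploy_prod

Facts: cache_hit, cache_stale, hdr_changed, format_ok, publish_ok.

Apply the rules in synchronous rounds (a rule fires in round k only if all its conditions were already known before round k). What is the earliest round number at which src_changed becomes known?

Round 1 fires rule 4, rule 10, giving compile_c, rollback_ready.
Round 2 fires rule 2, rule 9, giving cfg_changed, gen_docs.
Round 3 fires rule 11, rule 12, giving run_unit, cond_1.
Round 4 fires rule 1, rule 13, giving link_bin, compile_a.
Round 5 fires rule 6, rule 7, rule 8, giving src_changed, run_integ, tests_changed.
src_changed first appears in round 5.

5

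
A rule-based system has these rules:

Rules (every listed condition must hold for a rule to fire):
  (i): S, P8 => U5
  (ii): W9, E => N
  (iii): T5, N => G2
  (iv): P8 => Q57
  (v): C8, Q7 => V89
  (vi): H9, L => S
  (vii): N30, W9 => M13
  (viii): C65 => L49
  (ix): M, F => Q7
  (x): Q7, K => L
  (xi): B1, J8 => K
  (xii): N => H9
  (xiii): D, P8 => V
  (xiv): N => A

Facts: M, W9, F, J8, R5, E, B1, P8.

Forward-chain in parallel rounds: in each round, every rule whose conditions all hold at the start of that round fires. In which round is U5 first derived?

4

Round 1: (ii) [W9, E => N]; (iv) [P8 => Q57]; (ix) [M, F => Q7]; (xi) [B1, J8 => K]. Adds N, Q57, Q7, K.
Round 2: (x) [Q7, K => L]; (xii) [N => H9]; (xiv) [N => A]. Adds L, H9, A.
Round 3: (vi) [H9, L => S]. Adds S.
Round 4: (i) [S, P8 => U5]. Adds U5.
U5 first appears in round 4.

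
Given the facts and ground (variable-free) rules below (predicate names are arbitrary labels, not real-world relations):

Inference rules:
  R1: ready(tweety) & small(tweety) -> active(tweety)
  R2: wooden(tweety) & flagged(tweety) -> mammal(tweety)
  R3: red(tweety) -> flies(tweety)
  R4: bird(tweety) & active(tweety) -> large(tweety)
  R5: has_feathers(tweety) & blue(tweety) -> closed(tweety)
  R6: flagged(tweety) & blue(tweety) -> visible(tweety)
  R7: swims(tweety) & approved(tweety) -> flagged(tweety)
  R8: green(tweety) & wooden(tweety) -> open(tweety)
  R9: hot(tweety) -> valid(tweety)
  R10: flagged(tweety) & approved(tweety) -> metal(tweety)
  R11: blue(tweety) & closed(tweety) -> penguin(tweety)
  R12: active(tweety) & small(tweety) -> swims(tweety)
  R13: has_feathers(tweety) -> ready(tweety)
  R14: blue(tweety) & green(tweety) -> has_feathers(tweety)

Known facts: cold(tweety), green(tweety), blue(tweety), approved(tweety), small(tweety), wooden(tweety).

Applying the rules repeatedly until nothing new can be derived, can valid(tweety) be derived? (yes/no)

[1] R8 [green(tweety) & wooden(tweety) -> open(tweety)]; R14 [blue(tweety) & green(tweety) -> has_feathers(tweety)]. ⇒ new: open(tweety), has_feathers(tweety).
[2] R5 [has_feathers(tweety) & blue(tweety) -> closed(tweety)]; R13 [has_feathers(tweety) -> ready(tweety)]. ⇒ new: closed(tweety), ready(tweety).
[3] R1 [ready(tweety) & small(tweety) -> active(tweety)]; R11 [blue(tweety) & closed(tweety) -> penguin(tweety)]. ⇒ new: active(tweety), penguin(tweety).
[4] R12 [active(tweety) & small(tweety) -> swims(tweety)]. ⇒ new: swims(tweety).
[5] R7 [swims(tweety) & approved(tweety) -> flagged(tweety)]. ⇒ new: flagged(tweety).
[6] R2 [wooden(tweety) & flagged(tweety) -> mammal(tweety)]; R6 [flagged(tweety) & blue(tweety) -> visible(tweety)]; R10 [flagged(tweety) & approved(tweety) -> metal(tweety)]. ⇒ new: mammal(tweety), visible(tweety), metal(tweety).
Fixed point reached. valid(tweety) is concluded only by R9; R9 needs hot(tweety) (never derived).

no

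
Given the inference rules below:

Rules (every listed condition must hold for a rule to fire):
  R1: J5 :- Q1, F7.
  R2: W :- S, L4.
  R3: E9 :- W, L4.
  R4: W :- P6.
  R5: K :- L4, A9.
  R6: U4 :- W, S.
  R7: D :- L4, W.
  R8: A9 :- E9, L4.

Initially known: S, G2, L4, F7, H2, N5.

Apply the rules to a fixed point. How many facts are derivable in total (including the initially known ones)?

Round 1 fires R2, giving W.
Round 2 fires R3, R6, R7, giving E9, U4, D.
Round 3 fires R8, giving A9.
Round 4 fires R5, giving K.
Closure: {A9, D, E9, F7, G2, H2, K, L4, N5, S, U4, W} — 12 facts.

12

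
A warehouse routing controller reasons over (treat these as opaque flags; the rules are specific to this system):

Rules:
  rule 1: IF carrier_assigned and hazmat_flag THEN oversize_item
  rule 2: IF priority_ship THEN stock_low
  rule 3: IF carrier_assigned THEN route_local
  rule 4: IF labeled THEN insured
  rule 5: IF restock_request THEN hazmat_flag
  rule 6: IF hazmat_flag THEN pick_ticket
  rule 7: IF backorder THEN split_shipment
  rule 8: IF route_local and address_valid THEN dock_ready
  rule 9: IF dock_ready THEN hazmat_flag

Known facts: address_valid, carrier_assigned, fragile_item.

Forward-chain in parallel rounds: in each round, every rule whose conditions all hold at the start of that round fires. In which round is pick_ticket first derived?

4

Round 1 fires rule 3, giving route_local.
Round 2 fires rule 8, giving dock_ready.
Round 3 fires rule 9, giving hazmat_flag.
Round 4 fires rule 1, rule 6, giving oversize_item, pick_ticket.
pick_ticket first appears in round 4.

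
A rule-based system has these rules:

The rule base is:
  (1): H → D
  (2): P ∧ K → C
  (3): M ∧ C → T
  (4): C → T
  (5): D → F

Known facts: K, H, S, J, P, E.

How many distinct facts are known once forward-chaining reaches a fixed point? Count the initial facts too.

10

Round 1: (1) [H → D]; (2) [P ∧ K → C]. Adds D, C.
Round 2: (4) [C → T]; (5) [D → F]. Adds T, F.
Closure: {C, D, E, F, H, J, K, P, S, T} — 10 facts.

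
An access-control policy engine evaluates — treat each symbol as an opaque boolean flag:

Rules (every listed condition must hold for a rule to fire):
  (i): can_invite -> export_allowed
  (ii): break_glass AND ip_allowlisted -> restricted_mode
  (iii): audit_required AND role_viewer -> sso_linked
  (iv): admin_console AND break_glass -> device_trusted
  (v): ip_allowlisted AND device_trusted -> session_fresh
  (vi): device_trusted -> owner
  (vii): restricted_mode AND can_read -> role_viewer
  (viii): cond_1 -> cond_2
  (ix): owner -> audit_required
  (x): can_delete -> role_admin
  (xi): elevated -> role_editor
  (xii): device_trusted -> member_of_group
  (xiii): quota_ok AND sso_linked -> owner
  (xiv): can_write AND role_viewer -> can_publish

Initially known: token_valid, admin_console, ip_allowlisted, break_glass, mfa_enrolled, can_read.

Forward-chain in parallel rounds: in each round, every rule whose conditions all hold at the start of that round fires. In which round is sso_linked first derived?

Round 1 fires (ii), (iv), giving restricted_mode, device_trusted.
Round 2 fires (v), (vi), (vii), (xii), giving session_fresh, owner, role_viewer, member_of_group.
Round 3 fires (ix), giving audit_required.
Round 4 fires (iii), giving sso_linked.
sso_linked first appears in round 4.

4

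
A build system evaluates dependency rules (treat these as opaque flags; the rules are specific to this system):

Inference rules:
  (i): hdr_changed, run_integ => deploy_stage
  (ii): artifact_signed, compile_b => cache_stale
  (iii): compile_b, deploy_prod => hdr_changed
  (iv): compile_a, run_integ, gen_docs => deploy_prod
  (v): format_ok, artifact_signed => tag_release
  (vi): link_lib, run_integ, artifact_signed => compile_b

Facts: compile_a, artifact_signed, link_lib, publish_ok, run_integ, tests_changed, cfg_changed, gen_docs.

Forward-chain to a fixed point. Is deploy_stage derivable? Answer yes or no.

[1] (iv) [compile_a, run_integ, gen_docs => deploy_prod]; (vi) [link_lib, run_integ, artifact_signed => compile_b]. ⇒ new: deploy_prod, compile_b.
[2] (ii) [artifact_signed, compile_b => cache_stale]; (iii) [compile_b, deploy_prod => hdr_changed]. ⇒ new: cache_stale, hdr_changed.
[3] (i) [hdr_changed, run_integ => deploy_stage]. ⇒ new: deploy_stage.
deploy_stage appears in round 3, so it is derivable.

yes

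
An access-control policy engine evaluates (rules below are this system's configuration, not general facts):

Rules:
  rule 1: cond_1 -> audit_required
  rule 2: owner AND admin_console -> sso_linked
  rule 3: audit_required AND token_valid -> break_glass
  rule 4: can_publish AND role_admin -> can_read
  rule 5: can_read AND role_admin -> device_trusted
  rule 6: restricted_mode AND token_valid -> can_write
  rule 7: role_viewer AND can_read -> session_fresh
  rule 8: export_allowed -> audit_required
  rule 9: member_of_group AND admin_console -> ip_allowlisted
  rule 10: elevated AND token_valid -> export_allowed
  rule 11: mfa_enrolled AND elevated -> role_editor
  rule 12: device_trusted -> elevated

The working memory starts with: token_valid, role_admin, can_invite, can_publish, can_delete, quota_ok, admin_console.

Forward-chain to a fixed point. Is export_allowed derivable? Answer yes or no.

Round 1: rule 4 [can_publish AND role_admin -> can_read]. Adds can_read.
Round 2: rule 5 [can_read AND role_admin -> device_trusted]. Adds device_trusted.
Round 3: rule 12 [device_trusted -> elevated]. Adds elevated.
Round 4: rule 10 [elevated AND token_valid -> export_allowed]. Adds export_allowed.
Round 5: rule 8 [export_allowed -> audit_required]. Adds audit_required.
Round 6: rule 3 [audit_required AND token_valid -> break_glass]. Adds break_glass.
export_allowed appears in round 4, so it is derivable.

yes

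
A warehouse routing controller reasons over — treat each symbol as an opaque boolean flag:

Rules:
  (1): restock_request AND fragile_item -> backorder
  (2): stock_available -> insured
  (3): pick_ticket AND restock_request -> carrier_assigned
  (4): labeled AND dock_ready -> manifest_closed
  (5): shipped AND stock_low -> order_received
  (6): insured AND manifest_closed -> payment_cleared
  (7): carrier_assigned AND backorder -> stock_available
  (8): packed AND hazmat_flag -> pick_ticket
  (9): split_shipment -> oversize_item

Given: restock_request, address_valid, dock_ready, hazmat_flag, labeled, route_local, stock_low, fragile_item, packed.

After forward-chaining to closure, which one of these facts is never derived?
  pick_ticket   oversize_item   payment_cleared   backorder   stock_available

Round 1: (1) [restock_request AND fragile_item -> backorder]; (4) [labeled AND dock_ready -> manifest_closed]; (8) [packed AND hazmat_flag -> pick_ticket]. Adds backorder, manifest_closed, pick_ticket.
Round 2: (3) [pick_ticket AND restock_request -> carrier_assigned]. Adds carrier_assigned.
Round 3: (7) [carrier_assigned AND backorder -> stock_available]. Adds stock_available.
Round 4: (2) [stock_available -> insured]. Adds insured.
Round 5: (6) [insured AND manifest_closed -> payment_cleared]. Adds payment_cleared.
Derived: stock_available (round 3), payment_cleared (round 5), pick_ticket (round 1), backorder (round 1). oversize_item never appears in any round.

oversize_item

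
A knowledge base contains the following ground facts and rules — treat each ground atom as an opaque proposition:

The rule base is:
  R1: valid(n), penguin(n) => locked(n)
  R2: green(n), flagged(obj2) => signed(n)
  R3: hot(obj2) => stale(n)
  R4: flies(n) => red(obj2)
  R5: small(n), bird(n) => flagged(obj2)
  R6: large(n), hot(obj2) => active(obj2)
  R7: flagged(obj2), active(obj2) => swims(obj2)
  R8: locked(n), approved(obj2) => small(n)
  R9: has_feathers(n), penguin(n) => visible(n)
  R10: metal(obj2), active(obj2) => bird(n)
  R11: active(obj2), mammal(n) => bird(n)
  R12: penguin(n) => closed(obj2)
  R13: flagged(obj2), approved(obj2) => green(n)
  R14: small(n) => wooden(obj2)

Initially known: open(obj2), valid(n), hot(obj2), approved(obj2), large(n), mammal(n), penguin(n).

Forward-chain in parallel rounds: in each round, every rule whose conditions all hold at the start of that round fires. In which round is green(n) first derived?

[1] R1 [valid(n), penguin(n) => locked(n)]; R3 [hot(obj2) => stale(n)]; R6 [large(n), hot(obj2) => active(obj2)]; R12 [penguin(n) => closed(obj2)]. ⇒ new: locked(n), stale(n), active(obj2), closed(obj2).
[2] R8 [locked(n), approved(obj2) => small(n)]; R11 [active(obj2), mammal(n) => bird(n)]. ⇒ new: small(n), bird(n).
[3] R5 [small(n), bird(n) => flagged(obj2)]; R14 [small(n) => wooden(obj2)]. ⇒ new: flagged(obj2), wooden(obj2).
[4] R7 [flagged(obj2), active(obj2) => swims(obj2)]; R13 [flagged(obj2), approved(obj2) => green(n)]. ⇒ new: swims(obj2), green(n).
green(n) first appears in round 4.

4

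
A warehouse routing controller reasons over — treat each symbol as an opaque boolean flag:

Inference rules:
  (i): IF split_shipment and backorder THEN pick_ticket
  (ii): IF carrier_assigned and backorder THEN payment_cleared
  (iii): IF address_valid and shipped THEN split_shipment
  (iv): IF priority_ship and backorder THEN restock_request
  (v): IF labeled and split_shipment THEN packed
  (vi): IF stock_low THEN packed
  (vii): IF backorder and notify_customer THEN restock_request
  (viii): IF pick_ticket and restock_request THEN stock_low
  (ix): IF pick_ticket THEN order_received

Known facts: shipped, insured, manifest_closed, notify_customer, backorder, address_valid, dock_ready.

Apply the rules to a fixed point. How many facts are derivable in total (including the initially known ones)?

13

Round 1 fires (iii), (vii), giving split_shipment, restock_request.
Round 2 fires (i), giving pick_ticket.
Round 3 fires (viii), (ix), giving stock_low, order_received.
Round 4 fires (vi), giving packed.
Closure: {address_valid, backorder, dock_ready, insured, manifest_closed, notify_customer, order_received, packed, pick_ticket, restock_request, shipped, split_shipment, stock_low} — 13 facts.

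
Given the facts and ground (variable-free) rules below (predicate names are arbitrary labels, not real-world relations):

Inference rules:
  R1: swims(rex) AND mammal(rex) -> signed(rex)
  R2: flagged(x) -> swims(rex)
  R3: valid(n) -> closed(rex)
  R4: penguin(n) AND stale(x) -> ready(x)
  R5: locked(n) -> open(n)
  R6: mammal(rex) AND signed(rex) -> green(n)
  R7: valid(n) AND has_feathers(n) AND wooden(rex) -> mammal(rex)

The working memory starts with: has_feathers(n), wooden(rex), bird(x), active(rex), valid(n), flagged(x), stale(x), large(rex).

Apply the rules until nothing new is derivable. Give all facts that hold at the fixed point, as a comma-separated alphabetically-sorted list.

active(rex), bird(x), closed(rex), flagged(x), green(n), has_feathers(n), large(rex), mammal(rex), signed(rex), stale(x), swims(rex), valid(n), wooden(rex)

Round 1: R2 [flagged(x) -> swims(rex)]; R3 [valid(n) -> closed(rex)]; R7 [valid(n) AND has_feathers(n) AND wooden(rex) -> mammal(rex)]. Adds swims(rex), closed(rex), mammal(rex).
Round 2: R1 [swims(rex) AND mammal(rex) -> signed(rex)]. Adds signed(rex).
Round 3: R6 [mammal(rex) AND signed(rex) -> green(n)]. Adds green(n).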